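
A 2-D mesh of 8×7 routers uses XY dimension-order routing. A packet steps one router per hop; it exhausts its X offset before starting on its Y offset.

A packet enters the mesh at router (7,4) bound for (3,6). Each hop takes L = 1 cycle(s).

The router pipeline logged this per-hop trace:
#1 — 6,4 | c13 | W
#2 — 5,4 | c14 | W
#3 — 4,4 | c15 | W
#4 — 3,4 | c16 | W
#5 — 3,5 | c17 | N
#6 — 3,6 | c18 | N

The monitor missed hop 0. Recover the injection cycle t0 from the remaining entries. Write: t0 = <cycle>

t0 = 12

Hop 1 reached at cycle 13; hop k is at t0 + k·L.
So t0 = 13 − 1·1 = 12.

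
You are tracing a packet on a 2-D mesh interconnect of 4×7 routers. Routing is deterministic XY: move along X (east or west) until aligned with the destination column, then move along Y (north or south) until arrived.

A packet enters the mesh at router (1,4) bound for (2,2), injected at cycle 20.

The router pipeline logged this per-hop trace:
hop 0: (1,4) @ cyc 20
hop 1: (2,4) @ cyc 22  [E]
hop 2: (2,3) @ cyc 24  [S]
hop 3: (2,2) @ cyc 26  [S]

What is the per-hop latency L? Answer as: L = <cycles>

cyc[1] − cyc[0] = 22 − 20 = 2.
Per-hop latency L = Δcyc = 2.

L = 2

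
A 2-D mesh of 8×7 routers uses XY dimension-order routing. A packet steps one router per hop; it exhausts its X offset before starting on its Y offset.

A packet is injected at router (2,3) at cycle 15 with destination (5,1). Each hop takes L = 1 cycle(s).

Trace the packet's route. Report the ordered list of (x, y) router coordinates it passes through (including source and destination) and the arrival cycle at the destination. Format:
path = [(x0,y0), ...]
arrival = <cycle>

path = [(2,3), (3,3), (4,3), (5,3), (5,2), (5,1)]
arrival = 20

  0. router=(2,3) cycle=15 (inject)
  1. router=(3,3) cycle=16 dir=E
  2. router=(4,3) cycle=17 dir=E
  3. router=(5,3) cycle=18 dir=E
  4. router=(5,2) cycle=19 dir=S
  5. router=(5,1) cycle=20 dir=S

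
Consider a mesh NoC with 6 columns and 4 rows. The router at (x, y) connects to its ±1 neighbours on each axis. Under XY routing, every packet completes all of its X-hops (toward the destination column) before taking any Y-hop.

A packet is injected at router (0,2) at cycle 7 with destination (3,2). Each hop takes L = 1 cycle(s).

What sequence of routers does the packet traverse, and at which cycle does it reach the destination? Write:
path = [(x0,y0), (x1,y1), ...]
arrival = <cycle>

path = [(0,2), (1,2), (2,2), (3,2)]
arrival = 10

  0. router=(0,2) cycle=7 (inject)
  1. router=(1,2) cycle=8 dir=E
  2. router=(2,2) cycle=9 dir=E
  3. router=(3,2) cycle=10 dir=E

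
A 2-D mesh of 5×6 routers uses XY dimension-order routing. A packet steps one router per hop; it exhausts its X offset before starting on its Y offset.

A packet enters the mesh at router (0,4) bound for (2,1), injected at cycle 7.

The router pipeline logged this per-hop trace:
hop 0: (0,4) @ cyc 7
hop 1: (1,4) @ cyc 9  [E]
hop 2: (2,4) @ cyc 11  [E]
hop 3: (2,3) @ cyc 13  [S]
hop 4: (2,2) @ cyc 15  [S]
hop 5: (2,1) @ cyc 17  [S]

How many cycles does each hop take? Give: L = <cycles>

Between hops 0 and 1 the cycle counter advances 9 − 7 = 2.
Each hop adds L, hence L = 2.

L = 2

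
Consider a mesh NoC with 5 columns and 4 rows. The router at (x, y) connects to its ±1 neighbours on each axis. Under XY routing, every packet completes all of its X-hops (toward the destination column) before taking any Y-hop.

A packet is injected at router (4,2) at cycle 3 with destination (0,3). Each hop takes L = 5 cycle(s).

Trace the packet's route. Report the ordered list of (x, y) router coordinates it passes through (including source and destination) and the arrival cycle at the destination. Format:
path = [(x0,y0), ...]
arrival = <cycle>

path = [(4,2), (3,2), (2,2), (1,2), (0,2), (0,3)]
arrival = 28

  0. router=(4,2) cycle=3 (inject)
  1. router=(3,2) cycle=8 dir=W
  2. router=(2,2) cycle=13 dir=W
  3. router=(1,2) cycle=18 dir=W
  4. router=(0,2) cycle=23 dir=W
  5. router=(0,3) cycle=28 dir=N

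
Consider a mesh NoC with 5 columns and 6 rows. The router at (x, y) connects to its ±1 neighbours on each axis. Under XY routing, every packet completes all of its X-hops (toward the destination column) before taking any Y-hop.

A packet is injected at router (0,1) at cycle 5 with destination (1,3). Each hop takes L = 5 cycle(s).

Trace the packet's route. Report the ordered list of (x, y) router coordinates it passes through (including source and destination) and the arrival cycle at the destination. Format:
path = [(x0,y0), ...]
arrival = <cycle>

path = [(0,1), (1,1), (1,2), (1,3)]
arrival = 20

hop 0: (0,1) @ cyc 5
hop 1: (1,1) @ cyc 10  [E]
hop 2: (1,2) @ cyc 15  [N]
hop 3: (1,3) @ cyc 20  [N]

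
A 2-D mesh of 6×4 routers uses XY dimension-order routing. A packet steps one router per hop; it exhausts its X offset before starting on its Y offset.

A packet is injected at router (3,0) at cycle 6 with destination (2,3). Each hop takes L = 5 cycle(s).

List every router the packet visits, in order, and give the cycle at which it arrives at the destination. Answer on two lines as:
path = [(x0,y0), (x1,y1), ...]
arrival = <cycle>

src (3,0)  cyc=6
W→(2,0)  cyc=11
N→(2,1)  cyc=16
N→(2,2)  cyc=21
N→(2,3)  cyc=26

path = [(3,0), (2,0), (2,1), (2,2), (2,3)]
arrival = 26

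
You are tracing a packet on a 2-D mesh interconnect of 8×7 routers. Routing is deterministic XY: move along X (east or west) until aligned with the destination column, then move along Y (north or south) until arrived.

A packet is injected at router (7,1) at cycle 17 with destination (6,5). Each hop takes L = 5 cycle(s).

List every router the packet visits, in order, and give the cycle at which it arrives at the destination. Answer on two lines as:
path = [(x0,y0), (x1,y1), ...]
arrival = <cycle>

src (7,1)  cyc=17
W→(6,1)  cyc=22
N→(6,2)  cyc=27
N→(6,3)  cyc=32
N→(6,4)  cyc=37
N→(6,5)  cyc=42

path = [(7,1), (6,1), (6,2), (6,3), (6,4), (6,5)]
arrival = 42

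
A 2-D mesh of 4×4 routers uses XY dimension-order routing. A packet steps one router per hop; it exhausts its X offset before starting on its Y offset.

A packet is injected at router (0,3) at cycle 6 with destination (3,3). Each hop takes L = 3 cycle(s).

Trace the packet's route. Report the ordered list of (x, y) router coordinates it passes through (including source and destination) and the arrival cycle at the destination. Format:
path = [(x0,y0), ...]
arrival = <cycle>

path = [(0,3), (1,3), (2,3), (3,3)]
arrival = 15

hop 0: (0,3) @ cyc 6
hop 1: (1,3) @ cyc 9  [E]
hop 2: (2,3) @ cyc 12  [E]
hop 3: (3,3) @ cyc 15  [E]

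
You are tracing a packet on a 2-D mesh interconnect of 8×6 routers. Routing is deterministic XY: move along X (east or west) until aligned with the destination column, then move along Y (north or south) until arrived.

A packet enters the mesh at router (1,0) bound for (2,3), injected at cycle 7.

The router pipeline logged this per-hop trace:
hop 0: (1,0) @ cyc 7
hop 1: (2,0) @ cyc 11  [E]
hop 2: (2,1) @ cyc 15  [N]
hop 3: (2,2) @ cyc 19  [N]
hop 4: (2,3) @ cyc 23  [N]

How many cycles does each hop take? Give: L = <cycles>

L = 4

cyc[1] − cyc[0] = 11 − 7 = 4.
Per-hop latency L = Δcyc = 4.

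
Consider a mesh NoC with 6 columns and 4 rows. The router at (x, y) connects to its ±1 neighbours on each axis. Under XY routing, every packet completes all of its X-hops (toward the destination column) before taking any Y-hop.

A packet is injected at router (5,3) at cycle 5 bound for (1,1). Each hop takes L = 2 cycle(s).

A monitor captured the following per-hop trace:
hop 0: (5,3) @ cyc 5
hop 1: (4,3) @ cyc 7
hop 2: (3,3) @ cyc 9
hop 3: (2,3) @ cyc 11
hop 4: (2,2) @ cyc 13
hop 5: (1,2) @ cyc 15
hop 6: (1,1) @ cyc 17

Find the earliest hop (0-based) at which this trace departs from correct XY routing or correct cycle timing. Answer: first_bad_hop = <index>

[1] (-1,+0) / 2c ⇒ ok
[2] (-1,+0) / 2c ⇒ ok
[3] (-1,+0) / 2c ⇒ ok
[4] (+0,-1) / 2c ⇒ BAD: Y-move but x=2≠1

first_bad_hop = 4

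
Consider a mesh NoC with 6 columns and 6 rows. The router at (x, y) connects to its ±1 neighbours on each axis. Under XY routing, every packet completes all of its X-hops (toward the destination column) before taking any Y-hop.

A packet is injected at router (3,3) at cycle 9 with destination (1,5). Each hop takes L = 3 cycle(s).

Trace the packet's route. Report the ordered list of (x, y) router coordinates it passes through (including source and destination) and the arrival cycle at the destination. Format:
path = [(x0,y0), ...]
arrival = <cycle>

t=9: at (3,3)
t=12: at (2,3) after W
t=15: at (1,3) after W
t=18: at (1,4) after N
t=21: at (1,5) after N

path = [(3,3), (2,3), (1,3), (1,4), (1,5)]
arrival = 21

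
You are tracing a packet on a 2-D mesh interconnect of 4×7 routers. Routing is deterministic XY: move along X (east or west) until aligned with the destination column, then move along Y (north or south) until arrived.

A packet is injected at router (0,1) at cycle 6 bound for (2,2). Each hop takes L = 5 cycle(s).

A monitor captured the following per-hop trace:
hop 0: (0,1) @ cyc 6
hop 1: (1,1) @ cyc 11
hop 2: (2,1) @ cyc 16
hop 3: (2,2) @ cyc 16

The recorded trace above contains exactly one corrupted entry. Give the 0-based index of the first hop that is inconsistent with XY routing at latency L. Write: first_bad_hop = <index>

first_bad_hop = 3

hop 1: step (+1,+0), +5 cyc — ok
hop 2: step (+1,+0), +5 cyc — ok
hop 3: step (+0,+1), +0 cyc — BAD: Δcyc=0≠L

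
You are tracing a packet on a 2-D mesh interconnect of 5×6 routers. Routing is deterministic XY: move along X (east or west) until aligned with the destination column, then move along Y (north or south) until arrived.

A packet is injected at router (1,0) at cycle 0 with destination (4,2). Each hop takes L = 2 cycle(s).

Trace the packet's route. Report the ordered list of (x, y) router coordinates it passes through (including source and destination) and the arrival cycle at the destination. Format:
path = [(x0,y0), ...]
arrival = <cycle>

t=0: at (1,0)
t=2: at (2,0) after E
t=4: at (3,0) after E
t=6: at (4,0) after E
t=8: at (4,1) after N
t=10: at (4,2) after N

path = [(1,0), (2,0), (3,0), (4,0), (4,1), (4,2)]
arrival = 10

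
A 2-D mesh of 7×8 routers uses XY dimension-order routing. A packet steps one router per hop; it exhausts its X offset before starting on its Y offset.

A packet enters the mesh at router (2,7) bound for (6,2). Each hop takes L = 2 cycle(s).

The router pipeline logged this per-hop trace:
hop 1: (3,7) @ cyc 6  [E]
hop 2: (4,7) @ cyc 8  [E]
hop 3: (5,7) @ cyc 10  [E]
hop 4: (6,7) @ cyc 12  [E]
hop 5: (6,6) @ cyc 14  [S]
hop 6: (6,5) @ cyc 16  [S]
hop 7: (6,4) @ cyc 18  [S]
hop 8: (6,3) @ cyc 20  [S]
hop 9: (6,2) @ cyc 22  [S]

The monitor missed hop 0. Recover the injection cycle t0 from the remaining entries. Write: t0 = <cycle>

The first recorded entry is hop 1 at cycle 6.
Subtract one hop: t0 = 6 − 2 = 4.

t0 = 4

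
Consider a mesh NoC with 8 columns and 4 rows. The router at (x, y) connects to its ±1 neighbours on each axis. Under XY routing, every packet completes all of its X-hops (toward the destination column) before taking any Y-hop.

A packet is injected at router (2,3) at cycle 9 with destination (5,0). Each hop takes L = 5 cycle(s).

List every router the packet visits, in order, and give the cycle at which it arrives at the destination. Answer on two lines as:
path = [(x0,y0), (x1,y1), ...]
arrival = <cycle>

hop 0: (2,3) @ cyc 9
hop 1: (3,3) @ cyc 14  [E]
hop 2: (4,3) @ cyc 19  [E]
hop 3: (5,3) @ cyc 24  [E]
hop 4: (5,2) @ cyc 29  [S]
hop 5: (5,1) @ cyc 34  [S]
hop 6: (5,0) @ cyc 39  [S]

path = [(2,3), (3,3), (4,3), (5,3), (5,2), (5,1), (5,0)]
arrival = 39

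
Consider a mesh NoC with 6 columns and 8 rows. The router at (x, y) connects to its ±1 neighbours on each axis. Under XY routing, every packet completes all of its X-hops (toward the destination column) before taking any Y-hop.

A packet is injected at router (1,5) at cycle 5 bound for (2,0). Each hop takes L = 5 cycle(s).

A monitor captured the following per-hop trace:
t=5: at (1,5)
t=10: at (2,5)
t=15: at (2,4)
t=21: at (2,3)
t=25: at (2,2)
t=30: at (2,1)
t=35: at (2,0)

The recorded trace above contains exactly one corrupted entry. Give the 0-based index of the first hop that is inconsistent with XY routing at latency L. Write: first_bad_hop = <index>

check 1→ d=(1,0) cyc+5: ok
check 2→ d=(0,-1) cyc+5: ok
check 3→ d=(0,-1) cyc+6: BAD: Δcyc=6≠L

first_bad_hop = 3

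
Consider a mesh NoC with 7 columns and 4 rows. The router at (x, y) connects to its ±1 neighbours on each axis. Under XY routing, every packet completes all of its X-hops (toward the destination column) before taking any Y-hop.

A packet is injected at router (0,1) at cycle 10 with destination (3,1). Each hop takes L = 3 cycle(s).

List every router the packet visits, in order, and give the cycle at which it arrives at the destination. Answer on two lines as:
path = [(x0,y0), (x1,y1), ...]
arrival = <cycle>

path = [(0,1), (1,1), (2,1), (3,1)]
arrival = 19

hop 0: (0,1) @ cyc 10
hop 1: (1,1) @ cyc 13  [E]
hop 2: (2,1) @ cyc 16  [E]
hop 3: (3,1) @ cyc 19  [E]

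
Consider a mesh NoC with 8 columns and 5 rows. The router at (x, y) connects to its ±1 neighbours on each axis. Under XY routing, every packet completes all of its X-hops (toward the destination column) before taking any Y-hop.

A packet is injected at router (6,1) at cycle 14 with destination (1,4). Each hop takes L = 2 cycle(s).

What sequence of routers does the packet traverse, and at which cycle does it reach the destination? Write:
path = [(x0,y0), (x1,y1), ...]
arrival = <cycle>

path = [(6,1), (5,1), (4,1), (3,1), (2,1), (1,1), (1,2), (1,3), (1,4)]
arrival = 30

#0 — 6,1 | c14
#1 — 5,1 | c16 | W
#2 — 4,1 | c18 | W
#3 — 3,1 | c20 | W
#4 — 2,1 | c22 | W
#5 — 1,1 | c24 | W
#6 — 1,2 | c26 | N
#7 — 1,3 | c28 | N
#8 — 1,4 | c30 | N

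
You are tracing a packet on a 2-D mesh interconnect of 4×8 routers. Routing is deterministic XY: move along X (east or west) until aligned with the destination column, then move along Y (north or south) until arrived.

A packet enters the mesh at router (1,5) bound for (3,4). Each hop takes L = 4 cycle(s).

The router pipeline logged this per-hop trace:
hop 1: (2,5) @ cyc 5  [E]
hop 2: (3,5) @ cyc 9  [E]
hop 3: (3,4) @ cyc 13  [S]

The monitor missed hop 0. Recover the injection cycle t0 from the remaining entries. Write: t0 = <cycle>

t0 = 1

cyc[1] = 5 and cyc[k] = t0 + k·L for every k.
Therefore t0 = 5 − L = 1.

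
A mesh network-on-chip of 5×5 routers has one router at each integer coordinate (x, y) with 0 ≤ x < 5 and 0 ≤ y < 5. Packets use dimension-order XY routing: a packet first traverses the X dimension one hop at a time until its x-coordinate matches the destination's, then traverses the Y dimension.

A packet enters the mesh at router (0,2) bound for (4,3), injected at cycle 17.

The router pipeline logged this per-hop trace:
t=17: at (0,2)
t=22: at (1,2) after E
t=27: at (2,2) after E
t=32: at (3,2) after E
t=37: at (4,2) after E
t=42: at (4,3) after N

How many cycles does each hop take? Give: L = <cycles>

cyc[1] − cyc[0] = 22 − 17 = 5.
That increment is L by definition: L = 5.

L = 5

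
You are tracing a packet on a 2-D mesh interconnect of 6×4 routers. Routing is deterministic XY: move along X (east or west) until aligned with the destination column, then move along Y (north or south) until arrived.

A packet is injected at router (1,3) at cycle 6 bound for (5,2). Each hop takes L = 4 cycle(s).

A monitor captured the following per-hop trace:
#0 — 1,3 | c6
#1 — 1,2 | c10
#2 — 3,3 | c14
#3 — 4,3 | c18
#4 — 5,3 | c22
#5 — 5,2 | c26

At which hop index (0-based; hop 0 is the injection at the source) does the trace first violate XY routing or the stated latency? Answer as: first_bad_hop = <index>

first_bad_hop = 1

check 1→ d=(0,-1) cyc+4: BAD: Y-move but x=1≠5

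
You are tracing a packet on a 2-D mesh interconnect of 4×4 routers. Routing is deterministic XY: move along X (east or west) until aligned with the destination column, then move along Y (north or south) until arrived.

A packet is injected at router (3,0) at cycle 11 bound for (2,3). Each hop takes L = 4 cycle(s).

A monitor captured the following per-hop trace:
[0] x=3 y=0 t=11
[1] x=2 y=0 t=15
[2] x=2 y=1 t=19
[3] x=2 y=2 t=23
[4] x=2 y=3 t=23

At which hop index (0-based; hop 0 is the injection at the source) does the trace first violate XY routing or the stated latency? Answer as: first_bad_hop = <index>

first_bad_hop = 4

  1: Δx=-1 Δy=+0 Δt=4 [ok]
  2: Δx=+0 Δy=+1 Δt=4 [ok]
  3: Δx=+0 Δy=+1 Δt=4 [ok]
  4: Δx=+0 Δy=+1 Δt=0 [BAD: Δcyc=0≠L]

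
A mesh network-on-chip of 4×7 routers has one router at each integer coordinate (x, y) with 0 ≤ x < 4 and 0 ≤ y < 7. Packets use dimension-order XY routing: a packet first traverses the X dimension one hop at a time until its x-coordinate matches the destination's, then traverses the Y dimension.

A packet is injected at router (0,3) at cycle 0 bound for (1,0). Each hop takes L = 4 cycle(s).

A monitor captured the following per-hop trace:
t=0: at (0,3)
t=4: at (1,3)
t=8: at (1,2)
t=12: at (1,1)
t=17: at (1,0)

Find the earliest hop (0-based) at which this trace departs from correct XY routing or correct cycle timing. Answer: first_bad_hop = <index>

  1: Δx=+1 Δy=+0 Δt=4 [ok]
  2: Δx=+0 Δy=-1 Δt=4 [ok]
  3: Δx=+0 Δy=-1 Δt=4 [ok]
  4: Δx=+0 Δy=-1 Δt=5 [BAD: Δcyc=5≠L]

first_bad_hop = 4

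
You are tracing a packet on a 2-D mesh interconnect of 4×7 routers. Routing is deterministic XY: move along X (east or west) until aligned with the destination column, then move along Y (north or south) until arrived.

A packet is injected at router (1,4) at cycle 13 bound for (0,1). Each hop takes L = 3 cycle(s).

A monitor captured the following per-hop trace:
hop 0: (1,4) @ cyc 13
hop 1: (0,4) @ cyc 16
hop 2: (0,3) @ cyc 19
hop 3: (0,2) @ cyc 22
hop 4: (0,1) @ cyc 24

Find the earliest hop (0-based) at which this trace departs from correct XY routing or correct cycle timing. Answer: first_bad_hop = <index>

hop 1: step (-1,+0), +3 cyc — ok
hop 2: step (+0,-1), +3 cyc — ok
hop 3: step (+0,-1), +3 cyc — ok
hop 4: step (+0,-1), +2 cyc — BAD: Δcyc=2≠L

first_bad_hop = 4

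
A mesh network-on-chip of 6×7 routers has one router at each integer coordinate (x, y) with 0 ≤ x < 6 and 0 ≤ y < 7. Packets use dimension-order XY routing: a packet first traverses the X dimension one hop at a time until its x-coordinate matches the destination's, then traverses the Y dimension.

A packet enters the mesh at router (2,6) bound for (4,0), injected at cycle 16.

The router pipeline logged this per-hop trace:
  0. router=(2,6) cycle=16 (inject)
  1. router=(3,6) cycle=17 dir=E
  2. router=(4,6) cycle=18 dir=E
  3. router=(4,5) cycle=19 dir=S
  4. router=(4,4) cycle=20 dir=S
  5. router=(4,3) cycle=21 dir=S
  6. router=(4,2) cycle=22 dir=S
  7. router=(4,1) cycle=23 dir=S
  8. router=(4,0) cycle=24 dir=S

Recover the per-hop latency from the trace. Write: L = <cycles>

From hop 0 (16) to hop 1 (17): +1 cycles.
Per-hop latency L = Δcyc = 1.

L = 1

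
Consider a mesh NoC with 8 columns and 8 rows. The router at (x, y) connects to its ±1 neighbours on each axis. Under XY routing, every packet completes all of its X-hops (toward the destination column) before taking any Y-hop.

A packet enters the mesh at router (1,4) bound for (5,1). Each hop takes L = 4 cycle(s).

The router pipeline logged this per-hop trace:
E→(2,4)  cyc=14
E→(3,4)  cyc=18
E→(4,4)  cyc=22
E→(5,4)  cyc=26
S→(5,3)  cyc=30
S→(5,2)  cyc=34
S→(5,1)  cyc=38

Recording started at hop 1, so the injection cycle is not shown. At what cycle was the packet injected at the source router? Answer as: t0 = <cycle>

t0 = 10

The first recorded entry is hop 1 at cycle 14.
So t0 = 14 − 1·4 = 10.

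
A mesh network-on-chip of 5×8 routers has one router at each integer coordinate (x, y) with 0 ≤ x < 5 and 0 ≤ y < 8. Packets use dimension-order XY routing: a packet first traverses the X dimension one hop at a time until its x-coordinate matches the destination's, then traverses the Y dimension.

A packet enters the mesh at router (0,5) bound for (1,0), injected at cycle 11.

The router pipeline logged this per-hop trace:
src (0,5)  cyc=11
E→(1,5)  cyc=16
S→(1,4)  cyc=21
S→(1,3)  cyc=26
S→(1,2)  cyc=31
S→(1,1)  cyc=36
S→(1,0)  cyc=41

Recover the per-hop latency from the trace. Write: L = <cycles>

L = 5

cyc[1] − cyc[0] = 16 − 11 = 5.
Each hop adds L, hence L = 5.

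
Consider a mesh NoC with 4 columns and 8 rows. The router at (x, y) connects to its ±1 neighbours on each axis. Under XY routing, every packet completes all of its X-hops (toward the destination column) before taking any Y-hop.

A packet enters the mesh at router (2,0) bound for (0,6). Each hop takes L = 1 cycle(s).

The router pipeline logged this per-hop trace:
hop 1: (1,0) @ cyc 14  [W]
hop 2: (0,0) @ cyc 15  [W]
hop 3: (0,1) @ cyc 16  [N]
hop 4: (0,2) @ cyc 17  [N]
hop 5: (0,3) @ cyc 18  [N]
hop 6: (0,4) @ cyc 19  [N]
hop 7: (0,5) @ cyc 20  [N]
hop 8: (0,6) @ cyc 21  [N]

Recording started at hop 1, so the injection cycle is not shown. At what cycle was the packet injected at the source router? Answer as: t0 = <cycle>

Hop 1 reached at cycle 14; hop k is at t0 + k·L.
t0 = cyc[1] − L = 14 − 1 = 13.

t0 = 13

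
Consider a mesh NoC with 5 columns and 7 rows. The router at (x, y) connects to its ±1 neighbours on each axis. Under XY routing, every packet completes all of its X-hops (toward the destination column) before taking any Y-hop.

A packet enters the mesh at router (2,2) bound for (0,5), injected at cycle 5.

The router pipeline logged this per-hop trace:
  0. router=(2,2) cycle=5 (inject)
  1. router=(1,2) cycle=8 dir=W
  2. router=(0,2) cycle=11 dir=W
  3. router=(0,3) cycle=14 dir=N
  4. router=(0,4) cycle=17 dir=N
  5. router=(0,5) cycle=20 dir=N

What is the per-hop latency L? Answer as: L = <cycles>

L = 3

Δcyc across hop 0→1: 8 − 5 = 3.
That increment is L by definition: L = 3.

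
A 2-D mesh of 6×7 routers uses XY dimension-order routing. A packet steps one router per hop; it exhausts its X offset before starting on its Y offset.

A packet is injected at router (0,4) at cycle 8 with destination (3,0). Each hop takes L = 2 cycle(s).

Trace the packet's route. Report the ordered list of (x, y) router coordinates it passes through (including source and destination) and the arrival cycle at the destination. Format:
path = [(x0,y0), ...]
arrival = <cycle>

path = [(0,4), (1,4), (2,4), (3,4), (3,3), (3,2), (3,1), (3,0)]
arrival = 22

src (0,4)  cyc=8
E→(1,4)  cyc=10
E→(2,4)  cyc=12
E→(3,4)  cyc=14
S→(3,3)  cyc=16
S→(3,2)  cyc=18
S→(3,1)  cyc=20
S→(3,0)  cyc=22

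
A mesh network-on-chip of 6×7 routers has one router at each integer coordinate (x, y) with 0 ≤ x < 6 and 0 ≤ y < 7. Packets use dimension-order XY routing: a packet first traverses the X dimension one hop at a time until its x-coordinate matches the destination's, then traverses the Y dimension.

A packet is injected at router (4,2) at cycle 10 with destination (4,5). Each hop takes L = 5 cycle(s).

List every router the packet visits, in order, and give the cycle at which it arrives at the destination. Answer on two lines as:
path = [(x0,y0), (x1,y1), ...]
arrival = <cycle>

t=10: at (4,2)
t=15: at (4,3) after N
t=20: at (4,4) after N
t=25: at (4,5) after N

path = [(4,2), (4,3), (4,4), (4,5)]
arrival = 25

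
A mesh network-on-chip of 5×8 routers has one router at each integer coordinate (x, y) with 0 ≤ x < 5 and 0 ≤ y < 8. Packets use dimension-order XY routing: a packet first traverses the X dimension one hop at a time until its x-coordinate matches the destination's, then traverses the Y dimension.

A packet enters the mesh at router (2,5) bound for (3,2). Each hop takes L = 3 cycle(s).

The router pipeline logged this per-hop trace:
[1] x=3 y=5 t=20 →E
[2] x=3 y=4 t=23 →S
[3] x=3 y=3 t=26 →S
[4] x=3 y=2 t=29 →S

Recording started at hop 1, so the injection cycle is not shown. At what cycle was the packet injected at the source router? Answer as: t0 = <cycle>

t0 = 17

At hop 1 the cycle is 20; in general cyc_k = t0 + kL.
Subtract one hop: t0 = 20 − 3 = 17.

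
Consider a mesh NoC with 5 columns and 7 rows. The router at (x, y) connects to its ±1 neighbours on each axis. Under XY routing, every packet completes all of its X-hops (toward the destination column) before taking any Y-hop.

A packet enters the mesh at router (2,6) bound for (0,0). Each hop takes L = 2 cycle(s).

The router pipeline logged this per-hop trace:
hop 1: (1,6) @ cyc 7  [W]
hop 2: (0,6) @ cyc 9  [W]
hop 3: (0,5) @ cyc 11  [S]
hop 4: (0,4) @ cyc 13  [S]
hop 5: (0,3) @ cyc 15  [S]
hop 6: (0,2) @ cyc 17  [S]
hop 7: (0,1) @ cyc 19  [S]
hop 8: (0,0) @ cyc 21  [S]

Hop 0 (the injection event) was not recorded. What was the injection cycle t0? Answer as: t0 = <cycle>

Hop 1 reached at cycle 7; hop k is at t0 + k·L.
So t0 = 7 − 1·2 = 5.

t0 = 5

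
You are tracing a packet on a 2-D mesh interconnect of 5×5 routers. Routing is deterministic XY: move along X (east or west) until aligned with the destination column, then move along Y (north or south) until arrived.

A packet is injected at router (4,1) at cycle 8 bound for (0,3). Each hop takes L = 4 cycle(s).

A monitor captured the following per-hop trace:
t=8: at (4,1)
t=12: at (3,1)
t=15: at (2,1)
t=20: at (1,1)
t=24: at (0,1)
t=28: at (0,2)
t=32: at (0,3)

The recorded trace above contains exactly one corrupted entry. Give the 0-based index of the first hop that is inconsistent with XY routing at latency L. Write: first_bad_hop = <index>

  1: Δx=-1 Δy=+0 Δt=4 [ok]
  2: Δx=-1 Δy=+0 Δt=3 [BAD: Δcyc=3≠L]

first_bad_hop = 2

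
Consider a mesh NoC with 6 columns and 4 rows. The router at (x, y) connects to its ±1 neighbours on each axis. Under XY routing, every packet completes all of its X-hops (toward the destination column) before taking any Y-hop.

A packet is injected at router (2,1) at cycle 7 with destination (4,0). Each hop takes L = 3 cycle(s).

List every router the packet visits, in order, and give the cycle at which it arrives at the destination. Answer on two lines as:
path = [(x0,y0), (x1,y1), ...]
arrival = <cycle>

[0] x=2 y=1 t=7
[1] x=3 y=1 t=10 →E
[2] x=4 y=1 t=13 →E
[3] x=4 y=0 t=16 →S

path = [(2,1), (3,1), (4,1), (4,0)]
arrival = 16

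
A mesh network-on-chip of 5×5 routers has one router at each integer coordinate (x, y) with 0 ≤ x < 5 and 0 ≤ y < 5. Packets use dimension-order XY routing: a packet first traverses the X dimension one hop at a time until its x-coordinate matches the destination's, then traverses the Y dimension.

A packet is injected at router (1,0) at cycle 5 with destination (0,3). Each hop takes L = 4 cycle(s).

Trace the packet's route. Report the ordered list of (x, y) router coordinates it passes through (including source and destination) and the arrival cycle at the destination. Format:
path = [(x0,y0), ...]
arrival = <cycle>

path = [(1,0), (0,0), (0,1), (0,2), (0,3)]
arrival = 21

#0 — 1,0 | c5
#1 — 0,0 | c9 | W
#2 — 0,1 | c13 | N
#3 — 0,2 | c17 | N
#4 — 0,3 | c21 | N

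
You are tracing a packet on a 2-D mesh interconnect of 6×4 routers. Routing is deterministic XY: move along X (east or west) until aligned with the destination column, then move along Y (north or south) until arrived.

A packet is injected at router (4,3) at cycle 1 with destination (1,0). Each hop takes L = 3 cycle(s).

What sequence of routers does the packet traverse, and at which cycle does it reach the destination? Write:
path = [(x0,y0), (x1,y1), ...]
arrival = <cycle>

path = [(4,3), (3,3), (2,3), (1,3), (1,2), (1,1), (1,0)]
arrival = 19

t=1: at (4,3)
t=4: at (3,3) after W
t=7: at (2,3) after W
t=10: at (1,3) after W
t=13: at (1,2) after S
t=16: at (1,1) after S
t=19: at (1,0) after S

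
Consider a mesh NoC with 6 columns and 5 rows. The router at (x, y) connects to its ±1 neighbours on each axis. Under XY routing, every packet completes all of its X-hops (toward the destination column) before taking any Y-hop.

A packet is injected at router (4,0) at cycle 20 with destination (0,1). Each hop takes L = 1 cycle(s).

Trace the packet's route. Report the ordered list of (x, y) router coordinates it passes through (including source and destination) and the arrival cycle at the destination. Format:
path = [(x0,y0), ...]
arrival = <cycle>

hop 0: (4,0) @ cyc 20
hop 1: (3,0) @ cyc 21  [W]
hop 2: (2,0) @ cyc 22  [W]
hop 3: (1,0) @ cyc 23  [W]
hop 4: (0,0) @ cyc 24  [W]
hop 5: (0,1) @ cyc 25  [N]

path = [(4,0), (3,0), (2,0), (1,0), (0,0), (0,1)]
arrival = 25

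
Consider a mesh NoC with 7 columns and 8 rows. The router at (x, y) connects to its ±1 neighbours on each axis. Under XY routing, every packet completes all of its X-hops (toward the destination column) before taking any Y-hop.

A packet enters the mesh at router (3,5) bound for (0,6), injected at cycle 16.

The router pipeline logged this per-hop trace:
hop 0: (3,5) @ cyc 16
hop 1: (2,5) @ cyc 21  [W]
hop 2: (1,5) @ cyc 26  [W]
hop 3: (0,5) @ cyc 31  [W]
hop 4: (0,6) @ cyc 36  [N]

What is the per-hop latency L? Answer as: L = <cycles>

L = 5

cyc[1] − cyc[0] = 21 − 16 = 5.
Each hop adds L, hence L = 5.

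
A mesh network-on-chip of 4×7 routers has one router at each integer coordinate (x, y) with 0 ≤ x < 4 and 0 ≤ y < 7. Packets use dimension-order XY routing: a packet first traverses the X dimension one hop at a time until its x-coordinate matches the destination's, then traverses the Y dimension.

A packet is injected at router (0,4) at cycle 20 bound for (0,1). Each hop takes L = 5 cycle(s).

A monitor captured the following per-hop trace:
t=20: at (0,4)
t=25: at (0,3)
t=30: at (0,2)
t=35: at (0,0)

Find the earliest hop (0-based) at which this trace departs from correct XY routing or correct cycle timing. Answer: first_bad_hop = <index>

  1: Δx=+0 Δy=-1 Δt=5 [ok]
  2: Δx=+0 Δy=-1 Δt=5 [ok]
  3: Δx=+0 Δy=-2 Δt=5 [BAD: non-unit step]

first_bad_hop = 3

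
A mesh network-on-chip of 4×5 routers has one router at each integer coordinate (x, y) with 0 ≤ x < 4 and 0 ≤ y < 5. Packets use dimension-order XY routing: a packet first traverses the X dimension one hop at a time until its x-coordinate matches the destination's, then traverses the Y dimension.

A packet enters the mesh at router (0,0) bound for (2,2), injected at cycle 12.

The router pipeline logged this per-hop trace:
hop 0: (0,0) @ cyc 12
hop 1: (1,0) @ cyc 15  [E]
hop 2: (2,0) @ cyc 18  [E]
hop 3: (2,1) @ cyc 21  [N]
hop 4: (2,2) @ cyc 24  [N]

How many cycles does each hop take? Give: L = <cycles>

L = 3

cyc[1] − cyc[0] = 15 − 12 = 3.
One hop costs L cycles, so L = 3.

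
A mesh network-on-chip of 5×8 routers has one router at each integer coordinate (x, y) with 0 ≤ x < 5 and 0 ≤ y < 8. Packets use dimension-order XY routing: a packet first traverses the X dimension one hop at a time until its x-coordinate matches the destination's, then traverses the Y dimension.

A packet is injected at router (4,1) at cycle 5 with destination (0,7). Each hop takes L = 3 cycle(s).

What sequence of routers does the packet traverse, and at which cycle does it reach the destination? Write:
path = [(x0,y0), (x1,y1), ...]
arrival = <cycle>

  0. router=(4,1) cycle=5 (inject)
  1. router=(3,1) cycle=8 dir=W
  2. router=(2,1) cycle=11 dir=W
  3. router=(1,1) cycle=14 dir=W
  4. router=(0,1) cycle=17 dir=W
  5. router=(0,2) cycle=20 dir=N
  6. router=(0,3) cycle=23 dir=N
  7. router=(0,4) cycle=26 dir=N
  8. router=(0,5) cycle=29 dir=N
  9. router=(0,6) cycle=32 dir=N
  10. router=(0,7) cycle=35 dir=N

path = [(4,1), (3,1), (2,1), (1,1), (0,1), (0,2), (0,3), (0,4), (0,5), (0,6), (0,7)]
arrival = 35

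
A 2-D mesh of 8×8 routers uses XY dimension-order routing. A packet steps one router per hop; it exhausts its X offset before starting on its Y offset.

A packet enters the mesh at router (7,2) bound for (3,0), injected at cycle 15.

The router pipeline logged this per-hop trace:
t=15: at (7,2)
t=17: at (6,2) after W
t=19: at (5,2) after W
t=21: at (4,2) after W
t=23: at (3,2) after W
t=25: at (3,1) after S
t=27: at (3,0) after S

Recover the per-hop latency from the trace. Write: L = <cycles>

L = 2

cyc[1] − cyc[0] = 17 − 15 = 2.
One hop costs L cycles, so L = 2.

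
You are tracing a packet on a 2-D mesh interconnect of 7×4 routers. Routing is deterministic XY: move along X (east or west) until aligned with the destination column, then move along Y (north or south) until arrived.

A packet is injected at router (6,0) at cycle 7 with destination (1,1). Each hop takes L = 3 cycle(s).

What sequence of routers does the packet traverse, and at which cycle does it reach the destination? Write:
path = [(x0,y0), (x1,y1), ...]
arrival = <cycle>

path = [(6,0), (5,0), (4,0), (3,0), (2,0), (1,0), (1,1)]
arrival = 25

#0 — 6,0 | c7
#1 — 5,0 | c10 | W
#2 — 4,0 | c13 | W
#3 — 3,0 | c16 | W
#4 — 2,0 | c19 | W
#5 — 1,0 | c22 | W
#6 — 1,1 | c25 | N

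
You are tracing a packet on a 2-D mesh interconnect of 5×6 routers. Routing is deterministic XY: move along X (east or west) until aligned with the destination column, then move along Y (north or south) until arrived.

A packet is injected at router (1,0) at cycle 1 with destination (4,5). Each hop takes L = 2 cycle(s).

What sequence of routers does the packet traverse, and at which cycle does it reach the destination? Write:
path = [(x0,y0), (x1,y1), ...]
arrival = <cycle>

hop 0: (1,0) @ cyc 1
hop 1: (2,0) @ cyc 3  [E]
hop 2: (3,0) @ cyc 5  [E]
hop 3: (4,0) @ cyc 7  [E]
hop 4: (4,1) @ cyc 9  [N]
hop 5: (4,2) @ cyc 11  [N]
hop 6: (4,3) @ cyc 13  [N]
hop 7: (4,4) @ cyc 15  [N]
hop 8: (4,5) @ cyc 17  [N]

path = [(1,0), (2,0), (3,0), (4,0), (4,1), (4,2), (4,3), (4,4), (4,5)]
arrival = 17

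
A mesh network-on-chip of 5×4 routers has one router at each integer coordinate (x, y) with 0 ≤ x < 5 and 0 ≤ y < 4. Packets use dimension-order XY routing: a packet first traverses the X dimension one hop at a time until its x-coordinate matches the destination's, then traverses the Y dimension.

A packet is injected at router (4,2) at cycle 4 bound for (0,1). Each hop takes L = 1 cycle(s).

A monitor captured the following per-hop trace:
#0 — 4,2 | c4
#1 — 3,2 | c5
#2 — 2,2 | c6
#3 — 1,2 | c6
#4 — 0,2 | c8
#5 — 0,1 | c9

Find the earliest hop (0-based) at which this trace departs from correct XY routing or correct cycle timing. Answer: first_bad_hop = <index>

first_bad_hop = 3

  1: Δx=-1 Δy=+0 Δt=1 [ok]
  2: Δx=-1 Δy=+0 Δt=1 [ok]
  3: Δx=-1 Δy=+0 Δt=0 [BAD: Δcyc=0≠L]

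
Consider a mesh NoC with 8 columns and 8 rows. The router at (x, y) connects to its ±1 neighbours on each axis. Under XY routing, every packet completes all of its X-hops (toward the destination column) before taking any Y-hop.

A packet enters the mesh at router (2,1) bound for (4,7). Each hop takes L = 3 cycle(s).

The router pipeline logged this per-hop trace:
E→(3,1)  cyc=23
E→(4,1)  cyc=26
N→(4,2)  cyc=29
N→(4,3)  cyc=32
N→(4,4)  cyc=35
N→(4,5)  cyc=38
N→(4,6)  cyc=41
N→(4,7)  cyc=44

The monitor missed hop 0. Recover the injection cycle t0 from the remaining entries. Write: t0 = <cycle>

t0 = 20

cyc[1] = 23 and cyc[k] = t0 + k·L for every k.
So t0 = 23 − 1·3 = 20.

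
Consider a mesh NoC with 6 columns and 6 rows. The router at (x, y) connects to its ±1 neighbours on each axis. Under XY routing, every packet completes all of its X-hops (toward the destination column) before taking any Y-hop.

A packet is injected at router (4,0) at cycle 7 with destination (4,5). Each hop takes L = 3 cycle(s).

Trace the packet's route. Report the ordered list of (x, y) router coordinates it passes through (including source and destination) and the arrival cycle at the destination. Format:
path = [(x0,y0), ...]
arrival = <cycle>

#0 — 4,0 | c7
#1 — 4,1 | c10 | N
#2 — 4,2 | c13 | N
#3 — 4,3 | c16 | N
#4 — 4,4 | c19 | N
#5 — 4,5 | c22 | N

path = [(4,0), (4,1), (4,2), (4,3), (4,4), (4,5)]
arrival = 22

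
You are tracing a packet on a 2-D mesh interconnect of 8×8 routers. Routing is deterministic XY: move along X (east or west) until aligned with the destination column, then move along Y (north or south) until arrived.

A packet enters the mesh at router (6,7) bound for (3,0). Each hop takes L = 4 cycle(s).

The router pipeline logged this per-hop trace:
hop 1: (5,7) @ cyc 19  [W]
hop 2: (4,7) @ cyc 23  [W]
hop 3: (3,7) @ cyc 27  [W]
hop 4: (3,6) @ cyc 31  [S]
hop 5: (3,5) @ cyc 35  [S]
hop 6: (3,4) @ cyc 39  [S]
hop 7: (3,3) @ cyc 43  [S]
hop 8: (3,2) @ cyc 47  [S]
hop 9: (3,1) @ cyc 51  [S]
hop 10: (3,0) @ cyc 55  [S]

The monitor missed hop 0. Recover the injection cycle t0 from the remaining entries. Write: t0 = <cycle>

The first recorded entry is hop 1 at cycle 19.
Therefore t0 = 19 − L = 15.

t0 = 15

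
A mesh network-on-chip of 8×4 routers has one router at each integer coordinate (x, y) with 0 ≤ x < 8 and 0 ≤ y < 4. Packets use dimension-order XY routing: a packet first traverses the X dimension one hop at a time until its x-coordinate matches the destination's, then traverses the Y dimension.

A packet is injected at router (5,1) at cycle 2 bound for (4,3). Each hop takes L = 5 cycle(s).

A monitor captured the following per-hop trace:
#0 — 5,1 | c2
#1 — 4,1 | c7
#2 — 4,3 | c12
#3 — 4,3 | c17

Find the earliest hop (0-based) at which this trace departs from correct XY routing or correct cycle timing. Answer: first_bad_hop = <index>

first_bad_hop = 2

check 1→ d=(-1,0) cyc+5: ok
check 2→ d=(0,2) cyc+5: BAD: non-unit step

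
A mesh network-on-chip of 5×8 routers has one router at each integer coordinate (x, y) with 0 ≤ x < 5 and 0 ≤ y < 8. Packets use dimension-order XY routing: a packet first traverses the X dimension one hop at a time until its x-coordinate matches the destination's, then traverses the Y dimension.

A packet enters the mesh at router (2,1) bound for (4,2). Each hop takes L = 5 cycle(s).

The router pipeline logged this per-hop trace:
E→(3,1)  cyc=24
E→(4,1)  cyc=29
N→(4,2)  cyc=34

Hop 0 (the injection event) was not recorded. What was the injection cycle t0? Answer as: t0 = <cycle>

t0 = 19

cyc[1] = 24 and cyc[k] = t0 + k·L for every k.
Therefore t0 = 24 − L = 19.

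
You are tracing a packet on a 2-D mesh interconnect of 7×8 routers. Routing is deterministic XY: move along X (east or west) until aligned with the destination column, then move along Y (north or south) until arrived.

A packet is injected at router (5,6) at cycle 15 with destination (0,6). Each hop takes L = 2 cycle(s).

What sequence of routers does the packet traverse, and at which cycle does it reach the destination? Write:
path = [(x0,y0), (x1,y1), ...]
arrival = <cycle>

t=15: at (5,6)
t=17: at (4,6) after W
t=19: at (3,6) after W
t=21: at (2,6) after W
t=23: at (1,6) after W
t=25: at (0,6) after W

path = [(5,6), (4,6), (3,6), (2,6), (1,6), (0,6)]
arrival = 25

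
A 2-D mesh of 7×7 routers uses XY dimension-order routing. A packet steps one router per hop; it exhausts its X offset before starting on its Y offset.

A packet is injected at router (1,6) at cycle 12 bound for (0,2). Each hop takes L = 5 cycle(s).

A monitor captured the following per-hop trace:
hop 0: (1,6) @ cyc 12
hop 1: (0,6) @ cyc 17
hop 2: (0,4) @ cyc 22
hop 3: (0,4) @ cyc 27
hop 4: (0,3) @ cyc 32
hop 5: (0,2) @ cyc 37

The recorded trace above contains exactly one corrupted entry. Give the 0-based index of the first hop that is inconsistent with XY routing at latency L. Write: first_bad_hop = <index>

check 1→ d=(-1,0) cyc+5: ok
check 2→ d=(0,-2) cyc+5: BAD: non-unit step

first_bad_hop = 2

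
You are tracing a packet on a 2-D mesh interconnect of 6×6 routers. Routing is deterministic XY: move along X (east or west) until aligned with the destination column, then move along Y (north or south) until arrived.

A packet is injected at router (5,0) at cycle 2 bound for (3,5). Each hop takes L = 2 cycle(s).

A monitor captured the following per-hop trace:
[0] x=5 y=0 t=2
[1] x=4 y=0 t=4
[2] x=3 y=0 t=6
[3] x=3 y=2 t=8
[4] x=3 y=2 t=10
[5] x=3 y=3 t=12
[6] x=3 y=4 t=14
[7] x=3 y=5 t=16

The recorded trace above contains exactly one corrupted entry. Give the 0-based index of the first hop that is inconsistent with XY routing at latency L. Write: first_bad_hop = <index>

hop 1: step (-1,+0), +2 cyc — ok
hop 2: step (-1,+0), +2 cyc — ok
hop 3: step (+0,+2), +2 cyc — BAD: non-unit step

first_bad_hop = 3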